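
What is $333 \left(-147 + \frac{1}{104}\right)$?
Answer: $- \frac{5090571}{104} \approx -48948.0$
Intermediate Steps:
$333 \left(-147 + \frac{1}{104}\right) = 333 \left(- \frac{15287}{104}\right) = - \frac{5090571}{104}$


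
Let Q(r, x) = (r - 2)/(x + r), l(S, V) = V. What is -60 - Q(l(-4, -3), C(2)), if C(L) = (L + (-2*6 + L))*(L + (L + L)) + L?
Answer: -2945/49 ≈ -60.102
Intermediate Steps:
C(L) = L + 3*L*(-12 + 2*L) (C(L) = (L + (-12 + L))*(L + 2*L) + L = (-12 + 2*L)*(3*L) + L = 3*L*(-12 + 2*L) + L = L + 3*L*(-12 + 2*L))
Q(r, x) = (-2 + r)/(r + x)
-60 - Q(l(-4, -3), C(2)) = -60 - (-2 - 3)/(-3 + 2*(-35 + 6*2)) = -60 - (-5)/(-3 + 2*(-35 + 12)) = -60 - (-5)/(-3 + 2*(-23)) = -60 - (-5)/(-3 - 46) = -60 - (-5)/(-49) = -60 - (-1)*(-5)/49 = -60 - 1*5/49 = -60 - 5/49 = -2945/49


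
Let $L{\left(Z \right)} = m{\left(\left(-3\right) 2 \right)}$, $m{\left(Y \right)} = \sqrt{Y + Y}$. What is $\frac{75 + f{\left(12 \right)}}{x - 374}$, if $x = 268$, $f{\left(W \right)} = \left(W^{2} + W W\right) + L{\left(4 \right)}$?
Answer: $- \frac{363}{106} - \frac{i \sqrt{3}}{53} \approx -3.4245 - 0.03268 i$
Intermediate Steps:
$m{\left(Y \right)} = \sqrt{2} \sqrt{Y}$ ($m{\left(Y \right)} = \sqrt{2 Y} = \sqrt{2} \sqrt{Y}$)
$L{\left(Z \right)} = 2 i \sqrt{3}$ ($L{\left(Z \right)} = \sqrt{2} \sqrt{\left(-3\right) 2} = \sqrt{2} \sqrt{-6} = \sqrt{2} i \sqrt{6} = 2 i \sqrt{3}$)
$f{\left(W \right)} = 2 W^{2} + 2 i \sqrt{3}$ ($f{\left(W \right)} = \left(W^{2} + W W\right) + 2 i \sqrt{3} = \left(W^{2} + W^{2}\right) + 2 i \sqrt{3} = 2 W^{2} + 2 i \sqrt{3}$)
$\frac{75 + f{\left(12 \right)}}{x - 374} = \frac{75 + \left(2 \cdot 12^{2} + 2 i \sqrt{3}\right)}{268 - 374} = \frac{75 + \left(2 \cdot 144 + 2 i \sqrt{3}\right)}{-106} = \left(75 + \left(288 + 2 i \sqrt{3}\right)\right) \left(- \frac{1}{106}\right) = \left(363 + 2 i \sqrt{3}\right) \left(- \frac{1}{106}\right) = - \frac{363}{106} - \frac{i \sqrt{3}}{53}$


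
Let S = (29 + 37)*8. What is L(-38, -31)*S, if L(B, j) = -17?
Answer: -8976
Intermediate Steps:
S = 528 (S = 66*8 = 528)
L(-38, -31)*S = -17*528 = -8976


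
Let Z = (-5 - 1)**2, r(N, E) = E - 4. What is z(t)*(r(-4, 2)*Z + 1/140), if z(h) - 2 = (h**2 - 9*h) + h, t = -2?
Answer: -110869/70 ≈ -1583.8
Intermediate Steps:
r(N, E) = -4 + E
Z = 36 (Z = (-6)**2 = 36)
z(h) = 2 + h**2 - 8*h (z(h) = 2 + ((h**2 - 9*h) + h) = 2 + (h**2 - 8*h) = 2 + h**2 - 8*h)
z(t)*(r(-4, 2)*Z + 1/140) = (2 + (-2)**2 - 8*(-2))*((-4 + 2)*36 + 1/140) = (2 + 4 + 16)*(-2*36 + 1/140) = 22*(-72 + 1/140) = 22*(-10079/140) = -110869/70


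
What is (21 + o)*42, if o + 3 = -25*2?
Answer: -1344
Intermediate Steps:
o = -53 (o = -3 - 25*2 = -3 - 50 = -53)
(21 + o)*42 = (21 - 53)*42 = -32*42 = -1344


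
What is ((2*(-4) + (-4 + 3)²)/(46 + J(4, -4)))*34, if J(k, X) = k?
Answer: -119/25 ≈ -4.7600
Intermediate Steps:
((2*(-4) + (-4 + 3)²)/(46 + J(4, -4)))*34 = ((2*(-4) + (-4 + 3)²)/(46 + 4))*34 = ((-8 + (-1)²)/50)*34 = ((-8 + 1)/50)*34 = ((1/50)*(-7))*34 = -7/50*34 = -119/25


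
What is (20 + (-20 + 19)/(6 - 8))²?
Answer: 1681/4 ≈ 420.25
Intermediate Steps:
(20 + (-20 + 19)/(6 - 8))² = (20 - 1/(-2))² = (20 - 1*(-½))² = (20 + ½)² = (41/2)² = 1681/4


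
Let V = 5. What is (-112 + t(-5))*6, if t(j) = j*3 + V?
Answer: -732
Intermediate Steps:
t(j) = 5 + 3*j (t(j) = j*3 + 5 = 3*j + 5 = 5 + 3*j)
(-112 + t(-5))*6 = (-112 + (5 + 3*(-5)))*6 = (-112 + (5 - 15))*6 = (-112 - 10)*6 = -122*6 = -732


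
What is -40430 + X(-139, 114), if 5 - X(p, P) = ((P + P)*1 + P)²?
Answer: -157389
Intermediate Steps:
X(p, P) = 5 - 9*P² (X(p, P) = 5 - ((P + P)*1 + P)² = 5 - ((2*P)*1 + P)² = 5 - (2*P + P)² = 5 - (3*P)² = 5 - 9*P²)
-40430 + X(-139, 114) = -40430 + (5 - 9*114²) = -40430 + (5 - 9*12996) = -40430 + (5 - 116964) = -40430 - 116959 = -157389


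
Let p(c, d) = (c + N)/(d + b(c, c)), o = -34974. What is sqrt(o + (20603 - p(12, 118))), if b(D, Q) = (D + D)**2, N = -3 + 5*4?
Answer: 3*I*sqrt(769067898)/694 ≈ 119.88*I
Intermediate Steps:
N = 17 (N = -3 + 20 = 17)
b(D, Q) = 4*D**2 (b(D, Q) = (2*D)**2 = 4*D**2)
p(c, d) = (17 + c)/(d + 4*c**2) (p(c, d) = (c + 17)/(d + 4*c**2) = (17 + c)/(d + 4*c**2))
sqrt(o + (20603 - p(12, 118))) = sqrt(-34974 + (20603 - (17 + 12)/(118 + 4*12**2))) = sqrt(-34974 + (20603 - 29/(118 + 4*144))) = sqrt(-34974 + (20603 - 29/(118 + 576))) = sqrt(-34974 + (20603 - 29/694)) = sqrt(-34974 + 14298453/694) = sqrt(-9973503/694) = 3*I*sqrt(769067898)/694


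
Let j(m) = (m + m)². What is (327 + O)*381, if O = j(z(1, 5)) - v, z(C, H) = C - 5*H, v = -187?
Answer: 1073658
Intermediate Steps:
j(m) = 4*m² (j(m) = (2*m)² = 4*m²)
O = 2491 (O = 4*(1 - 5*5)² - 1*(-187) = 4*(1 - 25)² + 187 = 4*(-24)² + 187 = 4*576 + 187 = 2304 + 187 = 2491)
(327 + O)*381 = (327 + 2491)*381 = 2818*381 = 1073658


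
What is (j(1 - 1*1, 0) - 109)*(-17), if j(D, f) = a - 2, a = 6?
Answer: 1785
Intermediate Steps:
j(D, f) = 4 (j(D, f) = 6 - 2 = 4)
(j(1 - 1*1, 0) - 109)*(-17) = (4 - 109)*(-17) = -105*(-17) = 1785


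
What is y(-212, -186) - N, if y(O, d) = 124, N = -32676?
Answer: 32800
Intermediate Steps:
y(-212, -186) - N = 124 - 1*(-32676) = 124 + 32676 = 32800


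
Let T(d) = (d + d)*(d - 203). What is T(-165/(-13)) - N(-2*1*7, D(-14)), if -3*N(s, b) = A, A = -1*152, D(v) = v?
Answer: -2474948/507 ≈ -4881.6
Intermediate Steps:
A = -152
N(s, b) = 152/3 (N(s, b) = -⅓*(-152) = 152/3)
T(d) = 2*d*(-203 + d) (T(d) = (2*d)*(-203 + d) = 2*d*(-203 + d))
T(-165/(-13)) - N(-2*1*7, D(-14)) = 2*(-165/(-13))*(-203 - 165/(-13)) - 1*152/3 = 2*(-165*(-1/13))*(-203 - 165*(-1/13)) - 152/3 = 2*(165/13)*(-203 + 165/13) - 152/3 = 2*(165/13)*(-2474/13) - 152/3 = -816420/169 - 152/3 = -2474948/507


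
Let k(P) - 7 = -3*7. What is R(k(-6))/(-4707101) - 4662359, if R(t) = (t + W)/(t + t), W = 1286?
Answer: -153623362978495/32949707 ≈ -4.6624e+6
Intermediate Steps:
k(P) = -14 (k(P) = 7 - 3*7 = 7 - 21 = -14)
R(t) = (1286 + t)/(2*t) (R(t) = (t + 1286)/(t + t) = (1286 + t)/((2*t)) = (1286 + t)*(1/(2*t)) = (1286 + t)/(2*t))
R(k(-6))/(-4707101) - 4662359 = ((½)*(1286 - 14)/(-14))/(-4707101) - 4662359 = ((½)*(-1/14)*1272)*(-1/4707101) - 4662359 = -318/7*(-1/4707101) - 4662359 = 318/32949707 - 4662359 = -153623362978495/32949707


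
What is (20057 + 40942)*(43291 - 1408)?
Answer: 2554821117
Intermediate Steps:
(20057 + 40942)*(43291 - 1408) = 60999*41883 = 2554821117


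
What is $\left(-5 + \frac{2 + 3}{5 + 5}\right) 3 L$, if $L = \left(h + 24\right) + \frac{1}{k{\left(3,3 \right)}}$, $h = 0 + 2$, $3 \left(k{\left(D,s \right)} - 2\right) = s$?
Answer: $- \frac{711}{2} \approx -355.5$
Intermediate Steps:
$k{\left(D,s \right)} = 2 + \frac{s}{3}$
$h = 2$
$L = \frac{79}{3}$ ($L = \left(2 + 24\right) + \frac{1}{2 + \frac{1}{3} \cdot 3} = 26 + \frac{1}{2 + 1} = 26 + \frac{1}{3} = \frac{79}{3} \approx 26.333$)
$\left(-5 + \frac{2 + 3}{5 + 5}\right) 3 L = \left(-5 + \frac{2 + 3}{5 + 5}\right) 3 \cdot \frac{79}{3} = \left(-5 + \frac{5}{10}\right) 3 \cdot \frac{79}{3} = \left(-5 + 5 \cdot \frac{1}{10}\right) 3 \cdot \frac{79}{3} = \left(-5 + \frac{1}{2}\right) 3 \cdot \frac{79}{3} = \left(- \frac{9}{2}\right) 3 \cdot \frac{79}{3} = \left(- \frac{27}{2}\right) \frac{79}{3} = - \frac{711}{2}$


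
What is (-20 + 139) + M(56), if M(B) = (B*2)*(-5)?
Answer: -441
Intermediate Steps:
M(B) = -10*B (M(B) = (2*B)*(-5) = -10*B)
(-20 + 139) + M(56) = (-20 + 139) - 10*56 = 119 - 560 = -441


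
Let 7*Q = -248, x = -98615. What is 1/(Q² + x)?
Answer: -49/4770631 ≈ -1.0271e-5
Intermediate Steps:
Q = -248/7 (Q = (⅐)*(-248) = -248/7 ≈ -35.429)
1/(Q² + x) = 1/((-248/7)² - 98615) = 1/(61504/49 - 98615) = 1/(-4770631/49) = -49/4770631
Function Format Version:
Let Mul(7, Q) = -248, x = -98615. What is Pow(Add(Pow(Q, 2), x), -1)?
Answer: Rational(-49, 4770631) ≈ -1.0271e-5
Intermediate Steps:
Q = Rational(-248, 7) (Q = Mul(Rational(1, 7), -248) = Rational(-248, 7) ≈ -35.429)
Pow(Add(Pow(Q, 2), x), -1) = Pow(Add(Pow(Rational(-248, 7), 2), -98615), -1) = Pow(Add(Rational(61504, 49), -98615), -1) = Pow(Rational(-4770631, 49), -1) = Rational(-49, 4770631)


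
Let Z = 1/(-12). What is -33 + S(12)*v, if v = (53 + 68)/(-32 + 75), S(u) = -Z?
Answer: -16907/516 ≈ -32.766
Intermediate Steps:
Z = -1/12 (Z = 1*(-1/12) = -1/12 ≈ -0.083333)
S(u) = 1/12 (S(u) = -1*(-1/12) = 1/12)
v = 121/43 ≈ 2.8140
-33 + S(12)*v = -33 + (1/12)*(121/43) = -33 + 121/516 = -16907/516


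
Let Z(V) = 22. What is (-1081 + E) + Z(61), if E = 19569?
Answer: 18510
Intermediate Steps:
(-1081 + E) + Z(61) = (-1081 + 19569) + 22 = 18488 + 22 = 18510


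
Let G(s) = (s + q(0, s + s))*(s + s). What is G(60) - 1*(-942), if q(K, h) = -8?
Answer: 7182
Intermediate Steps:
G(s) = 2*s*(-8 + s) (G(s) = (s - 8)*(s + s) = (-8 + s)*(2*s) = 2*s*(-8 + s))
G(60) - 1*(-942) = 2*60*(-8 + 60) - 1*(-942) = 2*60*52 + 942 = 6240 + 942 = 7182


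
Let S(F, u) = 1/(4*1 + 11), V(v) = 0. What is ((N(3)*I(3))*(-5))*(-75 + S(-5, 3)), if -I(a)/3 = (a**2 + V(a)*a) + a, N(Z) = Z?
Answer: -40464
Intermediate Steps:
I(a) = -3*a - 3*a**2 (I(a) = -3*((a**2 + 0*a) + a) = -3*((a**2 + 0) + a) = -3*(a**2 + a) = -3*(a + a**2) = -3*a - 3*a**2)
S(F, u) = 1/15 (S(F, u) = 1/(4 + 11) = 1/15)
((N(3)*I(3))*(-5))*(-75 + S(-5, 3)) = ((3*(-3*3*(1 + 3)))*(-5))*(-75 + 1/15) = ((3*(-3*3*4))*(-5))*(-1124/15) = ((3*(-36))*(-5))*(-1124/15) = -108*(-5)*(-1124/15) = 540*(-1124/15) = -40464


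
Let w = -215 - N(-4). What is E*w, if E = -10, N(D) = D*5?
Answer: 1950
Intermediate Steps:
N(D) = 5*D
w = -195 (w = -215 - 5*(-4) = -215 - 1*(-20) = -215 + 20 = -195)
E*w = -10*(-195) = 1950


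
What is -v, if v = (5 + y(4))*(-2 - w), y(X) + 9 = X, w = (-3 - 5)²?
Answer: 0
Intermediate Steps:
w = 64 (w = (-8)² = 64)
y(X) = -9 + X
v = 0 (v = (5 + (-9 + 4))*(-2 - 1*64) = (5 - 5)*(-2 - 64) = 0*(-66) = 0)
-v = -1*0 = 0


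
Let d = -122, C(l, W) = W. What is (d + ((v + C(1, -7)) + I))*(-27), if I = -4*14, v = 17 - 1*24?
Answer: 5184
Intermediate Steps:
v = -7 (v = 17 - 24 = -7)
I = -56
(d + ((v + C(1, -7)) + I))*(-27) = (-122 + ((-7 - 7) - 56))*(-27) = (-122 + (-14 - 56))*(-27) = (-122 - 70)*(-27) = -192*(-27) = 5184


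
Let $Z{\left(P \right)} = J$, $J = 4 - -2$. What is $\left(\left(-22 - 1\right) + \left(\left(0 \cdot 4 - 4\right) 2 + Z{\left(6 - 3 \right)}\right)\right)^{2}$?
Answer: $625$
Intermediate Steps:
$J = 6$ ($J = 4 + 2 = 6$)
$Z{\left(P \right)} = 6$
$\left(\left(-22 - 1\right) + \left(\left(0 \cdot 4 - 4\right) 2 + Z{\left(6 - 3 \right)}\right)\right)^{2} = \left(\left(-22 - 1\right) + \left(\left(0 \cdot 4 - 4\right) 2 + 6\right)\right)^{2} = \left(\left(-22 - 1\right) + \left(\left(0 - 4\right) 2 + 6\right)\right)^{2} = \left(-23 + \left(\left(-4\right) 2 + 6\right)\right)^{2} = \left(-23 + \left(-8 + 6\right)\right)^{2} = \left(-23 - 2\right)^{2} = \left(-25\right)^{2} = 625$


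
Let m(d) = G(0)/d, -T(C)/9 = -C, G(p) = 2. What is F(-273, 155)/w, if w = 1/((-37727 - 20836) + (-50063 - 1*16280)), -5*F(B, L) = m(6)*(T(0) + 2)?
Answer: 249812/15 ≈ 16654.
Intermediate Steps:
T(C) = 9*C (T(C) = -(-9)*C = 9*C)
m(d) = 2/d
F(B, L) = -2/15 (F(B, L) = -2/6*(9*0 + 2)/5 = -2*(⅙)*(0 + 2)/5 = -2/15)
w = -1/124906 (w = 1/(-58563 + (-50063 - 16280)) = 1/(-58563 - 66343) = 1/(-124906) = -1/124906 ≈ -8.0060e-6)
F(-273, 155)/w = -2/(15*(-1/124906)) = -2/15*(-124906) = 249812/15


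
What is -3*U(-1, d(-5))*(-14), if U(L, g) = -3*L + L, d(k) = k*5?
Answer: 84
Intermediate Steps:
d(k) = 5*k
U(L, g) = -2*L
-3*U(-1, d(-5))*(-14) = -(-6)*(-1)*(-14) = -3*2*(-14) = -6*(-14) = 84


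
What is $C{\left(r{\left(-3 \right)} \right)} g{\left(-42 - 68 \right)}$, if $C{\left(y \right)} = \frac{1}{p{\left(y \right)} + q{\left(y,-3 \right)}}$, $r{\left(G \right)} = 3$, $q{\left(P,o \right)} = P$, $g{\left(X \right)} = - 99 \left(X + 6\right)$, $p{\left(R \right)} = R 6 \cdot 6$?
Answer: $\frac{3432}{37} \approx 92.757$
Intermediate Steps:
$p{\left(R \right)} = 36 R$ ($p{\left(R \right)} = 6 R 6 = 36 R$)
$g{\left(X \right)} = -594 - 99 X$ ($g{\left(X \right)} = - 99 \left(6 + X\right) = -594 - 99 X$)
$C{\left(y \right)} = \frac{1}{37 y}$ ($C{\left(y \right)} = \frac{1}{36 y + y} = \frac{1}{37 y}$)
$C{\left(r{\left(-3 \right)} \right)} g{\left(-42 - 68 \right)} = \frac{1}{37 \cdot 3} \left(-594 - 99 \left(-42 - 68\right)\right) = \frac{1}{37} \cdot \frac{1}{3} \left(-594 - 99 \left(-42 - 68\right)\right) = \frac{-594 - -10890}{111} = \frac{-594 + 10890}{111} = \frac{1}{111} \cdot 10296 = \frac{3432}{37}$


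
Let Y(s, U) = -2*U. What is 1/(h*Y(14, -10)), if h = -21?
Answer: -1/420 ≈ -0.0023810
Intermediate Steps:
1/(h*Y(14, -10)) = 1/(-(-42)*(-10)) = 1/(-21*20) = 1/(-420) = -1/420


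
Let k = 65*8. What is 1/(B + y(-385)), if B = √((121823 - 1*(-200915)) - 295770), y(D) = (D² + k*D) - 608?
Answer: -52583/2764944921 - 2*√6742/2764944921 ≈ -1.9077e-5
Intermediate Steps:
k = 520
y(D) = -608 + D² + 520*D (y(D) = (D² + 520*D) - 608 = -608 + D² + 520*D)
B = 2*√6742 (B = √((121823 + 200915) - 295770) = √(322738 - 295770) = √26968 = 2*√6742 ≈ 164.22)
1/(B + y(-385)) = 1/(2*√6742 + (-608 + (-385)² + 520*(-385))) = 1/(2*√6742 + (-608 + 148225 - 200200)) = 1/(2*√6742 - 52583) = 1/(-52583 + 2*√6742)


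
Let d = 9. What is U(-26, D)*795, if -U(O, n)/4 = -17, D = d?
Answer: 54060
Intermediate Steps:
D = 9
U(O, n) = 68 (U(O, n) = -4*(-17) = 68)
U(-26, D)*795 = 68*795 = 54060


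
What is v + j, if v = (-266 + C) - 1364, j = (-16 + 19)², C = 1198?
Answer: -423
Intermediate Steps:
j = 9 (j = 3² = 9)
v = -432 (v = (-266 + 1198) - 1364 = 932 - 1364 = -432)
v + j = -432 + 9 = -423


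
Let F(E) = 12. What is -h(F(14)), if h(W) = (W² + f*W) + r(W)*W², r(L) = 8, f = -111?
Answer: 36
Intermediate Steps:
h(W) = -111*W + 9*W² (h(W) = (W² - 111*W) + 8*W² = -111*W + 9*W²)
-h(F(14)) = -3*12*(-37 + 3*12) = -3*12*(-37 + 36) = -3*12*(-1) = -1*(-36) = 36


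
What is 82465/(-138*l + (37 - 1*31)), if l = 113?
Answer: -82465/15588 ≈ -5.2903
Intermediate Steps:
82465/(-138*l + (37 - 1*31)) = 82465/(-138*113 + (37 - 1*31)) = 82465/(-15594 + (37 - 31)) = 82465/(-15594 + 6) = 82465/(-15588) = 82465*(-1/15588) = -82465/15588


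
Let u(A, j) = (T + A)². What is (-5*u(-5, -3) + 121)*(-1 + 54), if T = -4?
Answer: -15052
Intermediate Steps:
u(A, j) = (-4 + A)²
(-5*u(-5, -3) + 121)*(-1 + 54) = (-5*(-4 - 5)² + 121)*(-1 + 54) = (-5*(-9)² + 121)*53 = (-5*81 + 121)*53 = (-405 + 121)*53 = -284*53 = -15052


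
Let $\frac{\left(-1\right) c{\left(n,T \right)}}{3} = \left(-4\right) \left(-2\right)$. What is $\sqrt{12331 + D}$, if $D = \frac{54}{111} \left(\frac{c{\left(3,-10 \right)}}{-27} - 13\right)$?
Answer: $\frac{\sqrt{16873073}}{37} \approx 111.02$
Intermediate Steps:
$c{\left(n,T \right)} = -24$ ($c{\left(n,T \right)} = - 3 \left(\left(-4\right) \left(-2\right)\right) = \left(-3\right) 8 = -24$)
$D = - \frac{218}{37}$ ($D = \frac{54}{111} \left(- \frac{24}{-27} - 13\right) = 54 \cdot \frac{1}{111} \left(\left(-24\right) \left(- \frac{1}{27}\right) - 13\right) = \frac{18 \left(\frac{8}{9} - 13\right)}{37} = \frac{18}{37} \left(- \frac{109}{9}\right) = - \frac{218}{37} \approx -5.8919$)
$\sqrt{12331 + D} = \sqrt{12331 - \frac{218}{37}} = \sqrt{\frac{456029}{37}} = \frac{\sqrt{16873073}}{37}$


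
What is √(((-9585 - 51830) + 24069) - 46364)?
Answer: I*√83710 ≈ 289.33*I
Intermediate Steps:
√(((-9585 - 51830) + 24069) - 46364) = √((-61415 + 24069) - 46364) = √(-37346 - 46364) = √(-83710) = I*√83710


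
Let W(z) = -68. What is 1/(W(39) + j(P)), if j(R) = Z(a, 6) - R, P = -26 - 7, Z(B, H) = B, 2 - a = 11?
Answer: -1/44 ≈ -0.022727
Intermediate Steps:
a = -9 (a = 2 - 1*11 = 2 - 11 = -9)
P = -33
j(R) = -9 - R
1/(W(39) + j(P)) = 1/(-68 + (-9 - 1*(-33))) = 1/(-68 + (-9 + 33)) = 1/(-68 + 24) = 1/(-44) = -1/44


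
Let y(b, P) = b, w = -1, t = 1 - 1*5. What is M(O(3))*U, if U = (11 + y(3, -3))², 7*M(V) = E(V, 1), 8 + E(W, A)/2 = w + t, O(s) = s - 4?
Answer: -728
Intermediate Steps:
t = -4 (t = 1 - 5 = -4)
O(s) = -4 + s
E(W, A) = -26 (E(W, A) = -16 + 2*(-1 - 4) = -16 + 2*(-5) = -16 - 10 = -26)
M(V) = -26/7 (M(V) = (⅐)*(-26) = -26/7)
U = 196 (U = (11 + 3)² = 14² = 196)
M(O(3))*U = -26/7*196 = -728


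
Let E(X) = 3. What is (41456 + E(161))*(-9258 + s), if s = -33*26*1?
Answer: -419399244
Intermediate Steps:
s = -858 (s = -858*1 = -858)
(41456 + E(161))*(-9258 + s) = (41456 + 3)*(-9258 - 858) = 41459*(-10116) = -419399244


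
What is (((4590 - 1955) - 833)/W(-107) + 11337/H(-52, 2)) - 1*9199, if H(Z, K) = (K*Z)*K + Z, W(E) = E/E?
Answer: -1934557/260 ≈ -7440.6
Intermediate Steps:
W(E) = 1
H(Z, K) = Z + Z*K² (H(Z, K) = Z*K² + Z = Z + Z*K²)
(((4590 - 1955) - 833)/W(-107) + 11337/H(-52, 2)) - 1*9199 = (((4590 - 1955) - 833)/1 + 11337/((-52*(1 + 2²)))) - 1*9199 = ((2635 - 833)*1 + 11337/((-52*(1 + 4)))) - 9199 = (1802*1 + 11337/((-52*5))) - 9199 = (1802 + 11337/(-260)) - 9199 = (1802 + 11337*(-1/260)) - 9199 = (1802 - 11337/260) - 9199 = 457183/260 - 9199 = -1934557/260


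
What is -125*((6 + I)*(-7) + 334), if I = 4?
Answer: -33000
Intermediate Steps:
-125*((6 + I)*(-7) + 334) = -125*((6 + 4)*(-7) + 334) = -125*(10*(-7) + 334) = -125*(-70 + 334) = -125*264 = -33000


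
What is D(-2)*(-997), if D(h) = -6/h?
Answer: -2991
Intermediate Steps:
D(-2)*(-997) = -6/(-2)*(-997) = -6*(-½)*(-997) = 3*(-997) = -2991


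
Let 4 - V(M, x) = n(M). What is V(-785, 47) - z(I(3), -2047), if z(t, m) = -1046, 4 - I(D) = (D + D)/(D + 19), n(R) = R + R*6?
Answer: 6545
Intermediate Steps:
n(R) = 7*R (n(R) = R + 6*R = 7*R)
I(D) = 4 - 2*D/(19 + D) (I(D) = 4 - (D + D)/(D + 19) = 4 - 2*D/(19 + D))
V(M, x) = 4 - 7*M
V(-785, 47) - z(I(3), -2047) = (4 - 7*(-785)) - 1*(-1046) = (4 + 5495) + 1046 = 5499 + 1046 = 6545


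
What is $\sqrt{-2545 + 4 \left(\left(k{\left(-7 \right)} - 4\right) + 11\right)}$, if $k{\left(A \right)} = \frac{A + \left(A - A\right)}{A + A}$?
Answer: $i \sqrt{2515} \approx 50.15 i$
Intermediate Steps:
$k{\left(A \right)} = \frac{1}{2}$ ($k{\left(A \right)} = \frac{A + 0}{2 A} = A \frac{1}{2 A} = \frac{1}{2}$)
$\sqrt{-2545 + 4 \left(\left(k{\left(-7 \right)} - 4\right) + 11\right)} = \sqrt{-2545 + 4 \left(\left(\frac{1}{2} - 4\right) + 11\right)} = \sqrt{-2545 + 4 \left(- \frac{7}{2} + 11\right)} = \sqrt{-2545 + 4 \cdot \frac{15}{2}} = \sqrt{-2545 + 30} = \sqrt{-2515} = i \sqrt{2515}$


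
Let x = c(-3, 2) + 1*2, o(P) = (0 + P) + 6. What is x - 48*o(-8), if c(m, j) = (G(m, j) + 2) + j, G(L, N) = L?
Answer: 99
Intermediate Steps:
o(P) = 6 + P (o(P) = P + 6 = 6 + P)
c(m, j) = 2 + j + m (c(m, j) = (m + 2) + j = (2 + m) + j = 2 + j + m)
x = 3 (x = (2 + 2 - 3) + 1*2 = 1 + 2 = 3)
x - 48*o(-8) = 3 - 48*(6 - 8) = 3 - 48*(-2) = 3 + 96 = 99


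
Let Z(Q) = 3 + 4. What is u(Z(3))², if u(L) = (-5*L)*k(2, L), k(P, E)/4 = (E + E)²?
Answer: 752953600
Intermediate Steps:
k(P, E) = 16*E² (k(P, E) = 4*(E + E)² = 4*(2*E)² = 4*(4*E²) = 16*E²)
Z(Q) = 7
u(L) = -80*L³ (u(L) = (-5*L)*(16*L²) = -80*L³)
u(Z(3))² = (-80*7³)² = (-80*343)² = (-27440)² = 752953600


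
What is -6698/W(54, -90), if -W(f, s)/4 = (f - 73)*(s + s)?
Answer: 3349/6840 ≈ 0.48962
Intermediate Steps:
W(f, s) = -8*s*(-73 + f) (W(f, s) = -4*(f - 73)*(s + s) = -4*(-73 + f)*2*s = -8*s*(-73 + f))
-6698/W(54, -90) = -6698*(-1/(720*(73 - 1*54))) = -6698*(-1/(720*(73 - 54))) = -6698/(8*(-90)*19) = -6698/(-13680) = -6698*(-1/13680) = 3349/6840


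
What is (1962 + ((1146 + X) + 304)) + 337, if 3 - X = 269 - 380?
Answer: 3863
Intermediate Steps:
X = 114 (X = 3 - (269 - 380) = 3 - 1*(-111) = 3 + 111 = 114)
(1962 + ((1146 + X) + 304)) + 337 = (1962 + ((1146 + 114) + 304)) + 337 = (1962 + (1260 + 304)) + 337 = (1962 + 1564) + 337 = 3526 + 337 = 3863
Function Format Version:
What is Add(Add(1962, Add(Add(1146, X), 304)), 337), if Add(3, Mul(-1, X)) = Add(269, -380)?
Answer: 3863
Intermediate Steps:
X = 114 (X = Add(3, Mul(-1, Add(269, -380))) = Add(3, Mul(-1, -111)) = Add(3, 111) = 114)
Add(Add(1962, Add(Add(1146, X), 304)), 337) = Add(Add(1962, Add(Add(1146, 114), 304)), 337) = Add(Add(1962, Add(1260, 304)), 337) = Add(Add(1962, 1564), 337) = Add(3526, 337) = 3863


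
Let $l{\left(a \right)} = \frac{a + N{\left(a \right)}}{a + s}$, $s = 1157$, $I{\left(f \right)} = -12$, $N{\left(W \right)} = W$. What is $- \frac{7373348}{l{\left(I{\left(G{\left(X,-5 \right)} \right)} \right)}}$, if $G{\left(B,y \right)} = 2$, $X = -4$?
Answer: $\frac{2110620865}{6} \approx 3.5177 \cdot 10^{8}$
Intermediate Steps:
$l{\left(a \right)} = \frac{2 a}{1157 + a}$ ($l{\left(a \right)} = \frac{a + a}{a + 1157} = \frac{2 a}{1157 + a}$)
$- \frac{7373348}{l{\left(I{\left(G{\left(X,-5 \right)} \right)} \right)}} = - \frac{7373348}{2 \left(-12\right) \frac{1}{1157 - 12}} = - \frac{7373348}{2 \left(-12\right) \frac{1}{1145}} = - \frac{7373348}{- \frac{24}{1145}} = \left(-7373348\right) \left(- \frac{1145}{24}\right) = \frac{2110620865}{6}$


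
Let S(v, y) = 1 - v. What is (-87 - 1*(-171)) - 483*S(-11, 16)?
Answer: -5712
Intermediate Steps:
(-87 - 1*(-171)) - 483*S(-11, 16) = (-87 - 1*(-171)) - 483*(1 - 1*(-11)) = (-87 + 171) - 483*(1 + 11) = 84 - 483*12 = 84 - 5796 = -5712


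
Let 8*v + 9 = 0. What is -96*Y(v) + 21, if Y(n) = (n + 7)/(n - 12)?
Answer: 2239/35 ≈ 63.971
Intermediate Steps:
v = -9/8 (v = -9/8 + (1/8)*0 = -9/8 + 0 = -9/8 ≈ -1.1250)
Y(n) = (7 + n)/(-12 + n)
-96*Y(v) + 21 = -96*(7 - 9/8)/(-12 - 9/8) + 21 = -96*47/((-105/8)*8) + 21 = -(-256)*47/(35*8) + 21 = -96*(-47/105) + 21 = 1504/35 + 21 = 2239/35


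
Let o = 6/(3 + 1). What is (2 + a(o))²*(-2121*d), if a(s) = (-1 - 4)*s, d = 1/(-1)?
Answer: 256641/4 ≈ 64160.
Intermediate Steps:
d = -1
o = 3/2 (o = 6/4 = (¼)*6 = 3/2 ≈ 1.5000)
a(s) = -5*s
(2 + a(o))²*(-2121*d) = (2 - 5*3/2)²*(-2121*(-1)) = (2 - 15/2)²*2121 = (-11/2)²*2121 = (121/4)*2121 = 256641/4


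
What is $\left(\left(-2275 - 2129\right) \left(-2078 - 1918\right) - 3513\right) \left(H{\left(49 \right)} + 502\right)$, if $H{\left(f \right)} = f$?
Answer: $9694773921$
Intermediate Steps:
$\left(\left(-2275 - 2129\right) \left(-2078 - 1918\right) - 3513\right) \left(H{\left(49 \right)} + 502\right) = \left(\left(-2275 - 2129\right) \left(-2078 - 1918\right) - 3513\right) \left(49 + 502\right) = \left(\left(-4404\right) \left(-3996\right) - 3513\right) 551 = \left(17598384 - 3513\right) 551 = 17594871 \cdot 551 = 9694773921$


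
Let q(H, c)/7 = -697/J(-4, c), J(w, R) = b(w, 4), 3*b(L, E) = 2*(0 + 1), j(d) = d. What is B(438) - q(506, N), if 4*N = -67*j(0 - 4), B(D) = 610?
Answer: 15857/2 ≈ 7928.5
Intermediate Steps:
b(L, E) = ⅔ (b(L, E) = (2*(0 + 1))/3 = (2*1)/3 = (⅓)*2 = ⅔)
J(w, R) = ⅔
N = 67 (N = (-67*(0 - 4))/4 = (-67*(-4))/4 = (¼)*268 = 67)
q(H, c) = -14637/2 (q(H, c) = 7*(-697/⅔) = 7*(-697*3/2) = 7*(-2091/2) = -14637/2)
B(438) - q(506, N) = 610 - 1*(-14637/2) = 610 + 14637/2 = 15857/2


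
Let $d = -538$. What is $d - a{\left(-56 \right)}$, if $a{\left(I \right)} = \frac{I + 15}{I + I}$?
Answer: $- \frac{60297}{112} \approx -538.37$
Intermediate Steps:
$a{\left(I \right)} = \frac{15 + I}{2 I}$
$d - a{\left(-56 \right)} = -538 - \frac{15 - 56}{2 \left(-56\right)} = -538 - \frac{1}{2} \left(- \frac{1}{56}\right) \left(-41\right) = -538 - \frac{41}{112} = - \frac{60297}{112}$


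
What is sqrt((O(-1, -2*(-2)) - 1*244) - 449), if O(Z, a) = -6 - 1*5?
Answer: 8*I*sqrt(11) ≈ 26.533*I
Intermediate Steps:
O(Z, a) = -11 (O(Z, a) = -6 - 5 = -11)
sqrt((O(-1, -2*(-2)) - 1*244) - 449) = sqrt((-11 - 1*244) - 449) = sqrt((-11 - 244) - 449) = sqrt(-255 - 449) = sqrt(-704) = 8*I*sqrt(11)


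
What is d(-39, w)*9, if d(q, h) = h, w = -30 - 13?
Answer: -387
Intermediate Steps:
w = -43
d(-39, w)*9 = -43*9 = -387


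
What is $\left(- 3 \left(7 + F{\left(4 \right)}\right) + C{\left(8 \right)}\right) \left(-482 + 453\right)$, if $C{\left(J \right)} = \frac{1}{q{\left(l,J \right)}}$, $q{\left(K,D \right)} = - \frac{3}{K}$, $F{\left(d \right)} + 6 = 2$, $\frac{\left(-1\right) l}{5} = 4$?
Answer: $\frac{203}{3} \approx 67.667$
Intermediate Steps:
$l = -20$ ($l = \left(-5\right) 4 = -20$)
$F{\left(d \right)} = -4$ ($F{\left(d \right)} = -6 + 2 = -4$)
$C{\left(J \right)} = \frac{20}{3}$ ($C{\left(J \right)} = \frac{1}{\left(-3\right) \frac{1}{-20}} = \frac{1}{\left(-3\right) \left(- \frac{1}{20}\right)} = \frac{1}{\frac{3}{20}} = \frac{20}{3}$)
$\left(- 3 \left(7 + F{\left(4 \right)}\right) + C{\left(8 \right)}\right) \left(-482 + 453\right) = \left(- 3 \left(7 - 4\right) + \frac{20}{3}\right) \left(-482 + 453\right) = \left(\left(-3\right) 3 + \frac{20}{3}\right) \left(-29\right) = \left(-9 + \frac{20}{3}\right) \left(-29\right) = \left(- \frac{7}{3}\right) \left(-29\right) = \frac{203}{3}$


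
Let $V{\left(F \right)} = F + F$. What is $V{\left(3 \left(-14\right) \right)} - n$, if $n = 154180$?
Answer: $-154264$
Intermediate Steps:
$V{\left(F \right)} = 2 F$
$V{\left(3 \left(-14\right) \right)} - n = 2 \cdot 3 \left(-14\right) - 154180 = 2 \left(-42\right) - 154180 = -84 - 154180 = -154264$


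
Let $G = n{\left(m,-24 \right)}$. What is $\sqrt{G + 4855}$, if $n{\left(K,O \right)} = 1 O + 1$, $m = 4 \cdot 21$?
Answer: $4 \sqrt{302} \approx 69.513$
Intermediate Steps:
$m = 84$
$n{\left(K,O \right)} = 1 + O$ ($n{\left(K,O \right)} = O + 1 = 1 + O$)
$G = -23$ ($G = 1 - 24 = -23$)
$\sqrt{G + 4855} = \sqrt{-23 + 4855} = \sqrt{4832} = 4 \sqrt{302}$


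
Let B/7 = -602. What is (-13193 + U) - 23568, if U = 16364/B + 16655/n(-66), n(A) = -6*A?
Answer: -30640497079/834372 ≈ -36723.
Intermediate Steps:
B = -4214 (B = 7*(-602) = -4214)
U = 31852013/834372 (U = 16364/(-4214) + 16655/((-6*(-66))) = 16364*(-1/4214) + 16655/396 = -8182/2107 + 16655*(1/396) = -8182/2107 + 16655/396 = 31852013/834372 ≈ 38.175)
(-13193 + U) - 23568 = (-13193 + 31852013/834372) - 23568 = -10976017783/834372 - 23568 = -30640497079/834372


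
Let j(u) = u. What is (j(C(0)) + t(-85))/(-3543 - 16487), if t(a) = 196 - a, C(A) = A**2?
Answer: -281/20030 ≈ -0.014029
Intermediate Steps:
(j(C(0)) + t(-85))/(-3543 - 16487) = (0**2 + (196 - 1*(-85)))/(-3543 - 16487) = (0 + (196 + 85))/(-20030) = (0 + 281)*(-1/20030) = 281*(-1/20030) = -281/20030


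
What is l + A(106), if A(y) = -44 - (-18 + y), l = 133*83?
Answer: 10907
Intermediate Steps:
l = 11039
A(y) = -26 - y (A(y) = -44 + (18 - y) = -26 - y)
l + A(106) = 11039 + (-26 - 1*106) = 11039 + (-26 - 106) = 11039 - 132 = 10907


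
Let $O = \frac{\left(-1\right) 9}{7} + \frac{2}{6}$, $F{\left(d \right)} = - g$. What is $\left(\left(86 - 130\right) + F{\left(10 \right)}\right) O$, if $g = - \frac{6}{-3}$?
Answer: $\frac{920}{21} \approx 43.81$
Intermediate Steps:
$g = 2$ ($g = \left(-6\right) \left(- \frac{1}{3}\right) = 2$)
$F{\left(d \right)} = -2$ ($F{\left(d \right)} = \left(-1\right) 2 = -2$)
$O = - \frac{20}{21}$ ($O = \left(-9\right) \frac{1}{7} + 2 \cdot \frac{1}{6} = - \frac{9}{7} + \frac{1}{3} = - \frac{20}{21} \approx -0.95238$)
$\left(\left(86 - 130\right) + F{\left(10 \right)}\right) O = \left(\left(86 - 130\right) - 2\right) \left(- \frac{20}{21}\right) = \left(-44 - 2\right) \left(- \frac{20}{21}\right) = \left(-46\right) \left(- \frac{20}{21}\right) = \frac{920}{21}$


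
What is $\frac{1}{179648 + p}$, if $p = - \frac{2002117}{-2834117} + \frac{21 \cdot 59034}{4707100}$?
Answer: $\frac{513095081950}{92177002884440263} \approx 5.5664 \cdot 10^{-6}$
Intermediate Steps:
$p = \frac{497602286663}{513095081950}$ ($p = \left(-2002117\right) \left(- \frac{1}{2834117}\right) + 1239714 \cdot \frac{1}{4707100} = \frac{154009}{218009} + \frac{619857}{2353550} = \frac{497602286663}{513095081950} \approx 0.9698$)
$\frac{1}{179648 + p} = \frac{1}{179648 + \frac{497602286663}{513095081950}} = \frac{1}{\frac{92177002884440263}{513095081950}} = \frac{513095081950}{92177002884440263}$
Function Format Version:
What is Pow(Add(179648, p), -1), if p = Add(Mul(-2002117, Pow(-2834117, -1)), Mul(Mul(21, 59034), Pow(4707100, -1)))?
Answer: Rational(513095081950, 92177002884440263) ≈ 5.5664e-6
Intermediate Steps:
p = Rational(497602286663, 513095081950) (p = Add(Mul(-2002117, Rational(-1, 2834117)), Mul(1239714, Rational(1, 4707100))) = Add(Rational(154009, 218009), Rational(619857, 2353550)) = Rational(497602286663, 513095081950) ≈ 0.96980)
Pow(Add(179648, p), -1) = Pow(Add(179648, Rational(497602286663, 513095081950)), -1) = Pow(Rational(92177002884440263, 513095081950), -1) = Rational(513095081950, 92177002884440263)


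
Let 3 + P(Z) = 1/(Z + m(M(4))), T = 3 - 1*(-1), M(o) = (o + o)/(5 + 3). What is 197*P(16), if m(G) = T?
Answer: -11623/20 ≈ -581.15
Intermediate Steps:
M(o) = o/4 (M(o) = (2*o)/8 = (2*o)*(⅛) = o/4)
T = 4 (T = 3 + 1 = 4)
m(G) = 4
P(Z) = -3 + 1/(4 + Z) (P(Z) = -3 + 1/(Z + 4) = -3 + 1/(4 + Z))
197*P(16) = 197*((-11 - 3*16)/(4 + 16)) = 197*((-11 - 48)/20) = 197*((1/20)*(-59)) = 197*(-59/20) = -11623/20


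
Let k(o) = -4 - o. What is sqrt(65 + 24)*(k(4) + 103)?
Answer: 95*sqrt(89) ≈ 896.23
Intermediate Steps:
sqrt(65 + 24)*(k(4) + 103) = sqrt(65 + 24)*((-4 - 1*4) + 103) = sqrt(89)*((-4 - 4) + 103) = sqrt(89)*(-8 + 103) = sqrt(89)*95 = 95*sqrt(89)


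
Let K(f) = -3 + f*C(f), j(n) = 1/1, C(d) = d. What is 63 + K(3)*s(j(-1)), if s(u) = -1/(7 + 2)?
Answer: 187/3 ≈ 62.333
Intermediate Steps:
j(n) = 1
s(u) = -⅑ (s(u) = -1/9 = -1*⅑ = -⅑)
K(f) = -3 + f² (K(f) = -3 + f*f = -3 + f²)
63 + K(3)*s(j(-1)) = 63 + (-3 + 3²)*(-⅑) = 63 + (-3 + 9)*(-⅑) = 63 + 6*(-⅑) = 63 - ⅔ = 187/3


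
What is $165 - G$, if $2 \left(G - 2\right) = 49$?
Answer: $\frac{277}{2} \approx 138.5$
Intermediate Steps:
$G = \frac{53}{2}$ ($G = 2 + \frac{1}{2} \cdot 49 = 2 + \frac{49}{2} = \frac{53}{2} \approx 26.5$)
$165 - G = 165 - \frac{53}{2} = \frac{277}{2}$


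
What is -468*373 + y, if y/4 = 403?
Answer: -172952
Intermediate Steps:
y = 1612 (y = 4*403 = 1612)
-468*373 + y = -468*373 + 1612 = -174564 + 1612 = -172952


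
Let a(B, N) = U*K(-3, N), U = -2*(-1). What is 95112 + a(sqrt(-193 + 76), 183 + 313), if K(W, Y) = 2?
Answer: 95116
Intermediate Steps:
U = 2
a(B, N) = 4 (a(B, N) = 2*2 = 4)
95112 + a(sqrt(-193 + 76), 183 + 313) = 95112 + 4 = 95116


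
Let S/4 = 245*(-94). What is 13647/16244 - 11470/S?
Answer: 9021752/9352483 ≈ 0.96464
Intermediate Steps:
S = -92120 (S = 4*(245*(-94)) = 4*(-23030) = -92120)
13647/16244 - 11470/S = 13647/16244 - 11470/(-92120) = 13647*(1/16244) - 11470*(-1/92120) = 13647/16244 + 1147/9212 = 9021752/9352483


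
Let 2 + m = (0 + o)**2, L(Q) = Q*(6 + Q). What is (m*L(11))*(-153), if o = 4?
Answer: -400554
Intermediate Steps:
m = 14 (m = -2 + (0 + 4)**2 = -2 + 4**2 = -2 + 16 = 14)
(m*L(11))*(-153) = (14*(11*(6 + 11)))*(-153) = (14*(11*17))*(-153) = (14*187)*(-153) = 2618*(-153) = -400554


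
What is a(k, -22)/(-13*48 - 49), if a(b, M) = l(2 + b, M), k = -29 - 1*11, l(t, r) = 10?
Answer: -10/673 ≈ -0.014859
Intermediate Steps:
k = -40 (k = -29 - 11 = -40)
a(b, M) = 10
a(k, -22)/(-13*48 - 49) = 10/(-13*48 - 49) = 10/(-624 - 49) = 10/(-673) = 10*(-1/673) = -10/673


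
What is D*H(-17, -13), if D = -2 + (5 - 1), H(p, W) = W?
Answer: -26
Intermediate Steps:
D = 2 (D = -2 + 4 = 2)
D*H(-17, -13) = 2*(-13) = -26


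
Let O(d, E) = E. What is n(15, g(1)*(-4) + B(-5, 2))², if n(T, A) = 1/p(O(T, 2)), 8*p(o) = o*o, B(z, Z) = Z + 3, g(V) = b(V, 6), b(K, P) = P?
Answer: 4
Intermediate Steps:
g(V) = 6
B(z, Z) = 3 + Z
p(o) = o²/8 (p(o) = (o*o)/8 = o²/8)
n(T, A) = 2 (n(T, A) = 1/((⅛)*2²) = 1/((⅛)*4) = 1/(½) = 2)
n(15, g(1)*(-4) + B(-5, 2))² = 2² = 4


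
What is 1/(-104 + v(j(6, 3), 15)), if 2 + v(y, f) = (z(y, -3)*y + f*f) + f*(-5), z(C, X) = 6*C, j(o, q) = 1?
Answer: 1/50 ≈ 0.020000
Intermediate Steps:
v(y, f) = -2 + f² - 5*f + 6*y² (v(y, f) = -2 + (((6*y)*y + f*f) + f*(-5)) = -2 + ((6*y² + f²) - 5*f) = -2 + ((f² + 6*y²) - 5*f) = -2 + (f² - 5*f + 6*y²) = -2 + f² - 5*f + 6*y²)
1/(-104 + v(j(6, 3), 15)) = 1/(-104 + (-2 + 15² - 5*15 + 6*1²)) = 1/(-104 + (-2 + 225 - 75 + 6*1)) = 1/(-104 + (-2 + 225 - 75 + 6)) = 1/(-104 + 154) = 1/50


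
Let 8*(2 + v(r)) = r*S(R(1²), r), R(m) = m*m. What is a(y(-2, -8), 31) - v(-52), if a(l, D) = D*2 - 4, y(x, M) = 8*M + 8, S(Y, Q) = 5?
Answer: 185/2 ≈ 92.500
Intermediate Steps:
R(m) = m²
y(x, M) = 8 + 8*M
a(l, D) = -4 + 2*D (a(l, D) = 2*D - 4 = -4 + 2*D)
v(r) = -2 + 5*r/8 (v(r) = -2 + (r*5)/8 = -2 + (5*r)/8 = -2 + 5*r/8)
a(y(-2, -8), 31) - v(-52) = (-4 + 2*31) - (-2 + (5/8)*(-52)) = (-4 + 62) - (-2 - 65/2) = 58 - 1*(-69/2) = 58 + 69/2 = 185/2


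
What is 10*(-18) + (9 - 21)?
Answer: -192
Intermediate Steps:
10*(-18) + (9 - 21) = -180 - 12 = -192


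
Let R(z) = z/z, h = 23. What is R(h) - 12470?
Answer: -12469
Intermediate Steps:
R(z) = 1
R(h) - 12470 = 1 - 12470 = -12469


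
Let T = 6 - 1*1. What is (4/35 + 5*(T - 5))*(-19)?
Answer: -76/35 ≈ -2.1714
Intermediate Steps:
T = 5 (T = 6 - 1 = 5)
(4/35 + 5*(T - 5))*(-19) = (4/35 + 5*(5 - 5))*(-19) = (4*(1/35) + 5*0)*(-19) = (4/35 + 0)*(-19) = (4/35)*(-19) = -76/35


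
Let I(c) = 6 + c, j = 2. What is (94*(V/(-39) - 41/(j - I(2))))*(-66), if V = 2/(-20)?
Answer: -2756644/65 ≈ -42410.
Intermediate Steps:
V = -1/10 (V = 2*(-1/20) = -1/10 ≈ -0.10000)
(94*(V/(-39) - 41/(j - I(2))))*(-66) = (94*(-1/10/(-39) - 41/(2 - (6 + 2))))*(-66) = (94*(-1/10*(-1/39) - 41/(2 - 1*8)))*(-66) = (94*(1/390 - 41/(2 - 8)))*(-66) = (94*(1/390 - 41/(-6)))*(-66) = (94*(1/390 - 41*(-1/6)))*(-66) = (94*(1/390 + 41/6))*(-66) = (94*(1333/195))*(-66) = (125302/195)*(-66) = -2756644/65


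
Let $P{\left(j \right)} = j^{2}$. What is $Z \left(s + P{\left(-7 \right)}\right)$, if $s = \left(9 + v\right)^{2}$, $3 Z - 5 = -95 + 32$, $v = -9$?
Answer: $- \frac{2842}{3} \approx -947.33$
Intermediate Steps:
$Z = - \frac{58}{3}$ ($Z = \frac{5}{3} + \frac{-95 + 32}{3} = \frac{5}{3} + \frac{1}{3} \left(-63\right) = \frac{5}{3} - 21 = - \frac{58}{3} \approx -19.333$)
$s = 0$ ($s = \left(9 - 9\right)^{2} = 0^{2} = 0$)
$Z \left(s + P{\left(-7 \right)}\right) = - \frac{58 \left(0 + \left(-7\right)^{2}\right)}{3} = - \frac{58 \left(0 + 49\right)}{3} = \left(- \frac{58}{3}\right) 49 = - \frac{2842}{3}$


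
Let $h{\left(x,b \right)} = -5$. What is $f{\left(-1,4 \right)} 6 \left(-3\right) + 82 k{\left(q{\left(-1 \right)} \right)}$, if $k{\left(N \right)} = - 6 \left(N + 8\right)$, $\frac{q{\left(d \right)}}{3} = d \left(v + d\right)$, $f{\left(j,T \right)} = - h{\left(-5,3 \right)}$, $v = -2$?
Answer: $-8454$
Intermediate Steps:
$f{\left(j,T \right)} = 5$ ($f{\left(j,T \right)} = \left(-1\right) \left(-5\right) = 5$)
$q{\left(d \right)} = 3 d \left(-2 + d\right)$
$k{\left(N \right)} = -48 - 6 N$ ($k{\left(N \right)} = - 6 \left(8 + N\right) = -48 - 6 N$)
$f{\left(-1,4 \right)} 6 \left(-3\right) + 82 k{\left(q{\left(-1 \right)} \right)} = 5 \cdot 6 \left(-3\right) + 82 \left(-48 - 6 \cdot 3 \left(-1\right) \left(-2 - 1\right)\right) = 30 \left(-3\right) + 82 \left(-48 - 6 \cdot 3 \left(-1\right) \left(-3\right)\right) = -90 + 82 \left(-48 - 54\right) = -90 + 82 \left(-102\right) = -90 - 8364 = -8454$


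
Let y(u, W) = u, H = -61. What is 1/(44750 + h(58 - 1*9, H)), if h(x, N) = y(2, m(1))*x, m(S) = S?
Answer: 1/44848 ≈ 2.2298e-5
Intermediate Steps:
h(x, N) = 2*x
1/(44750 + h(58 - 1*9, H)) = 1/(44750 + 2*(58 - 1*9)) = 1/(44750 + 2*(58 - 9)) = 1/(44750 + 2*49) = 1/(44750 + 98) = 1/44848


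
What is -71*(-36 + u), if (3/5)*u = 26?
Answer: -1562/3 ≈ -520.67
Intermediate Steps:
u = 130/3 (u = (5/3)*26 = 130/3 ≈ 43.333)
-71*(-36 + u) = -71*(-36 + 130/3) = -71*22/3 = -1562/3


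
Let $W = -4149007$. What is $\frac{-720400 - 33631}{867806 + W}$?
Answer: $\frac{754031}{3281201} \approx 0.2298$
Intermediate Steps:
$\frac{-720400 - 33631}{867806 + W} = \frac{-720400 - 33631}{867806 - 4149007} = - \frac{754031}{-3281201} = \left(-754031\right) \left(- \frac{1}{3281201}\right) = \frac{754031}{3281201}$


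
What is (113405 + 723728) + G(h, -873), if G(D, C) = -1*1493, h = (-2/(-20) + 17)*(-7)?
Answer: 835640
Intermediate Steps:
h = -1197/10 (h = (-2*(-1/20) + 17)*(-7) = (1/10 + 17)*(-7) = (171/10)*(-7) = -1197/10 ≈ -119.70)
G(D, C) = -1493
(113405 + 723728) + G(h, -873) = (113405 + 723728) - 1493 = 837133 - 1493 = 835640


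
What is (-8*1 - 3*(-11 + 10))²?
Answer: 25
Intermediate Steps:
(-8*1 - 3*(-11 + 10))² = (-8 - 3*(-1))² = (-8 + 3)² = (-5)² = 25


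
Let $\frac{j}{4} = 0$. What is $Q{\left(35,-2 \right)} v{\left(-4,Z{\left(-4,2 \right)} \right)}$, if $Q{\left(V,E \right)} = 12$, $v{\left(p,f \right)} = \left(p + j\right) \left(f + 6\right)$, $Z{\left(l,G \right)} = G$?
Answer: $-384$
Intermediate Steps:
$j = 0$ ($j = 4 \cdot 0 = 0$)
$v{\left(p,f \right)} = p \left(6 + f\right)$ ($v{\left(p,f \right)} = \left(p + 0\right) \left(f + 6\right) = p \left(6 + f\right)$)
$Q{\left(35,-2 \right)} v{\left(-4,Z{\left(-4,2 \right)} \right)} = 12 \left(- 4 \left(6 + 2\right)\right) = 12 \left(\left(-4\right) 8\right) = 12 \left(-32\right) = -384$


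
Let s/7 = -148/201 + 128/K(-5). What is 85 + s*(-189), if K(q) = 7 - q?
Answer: -874541/67 ≈ -13053.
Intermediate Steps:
s = 13972/201 (s = 7*(-148/201 + 128/(7 - 1*(-5))) = 7*(-148*1/201 + 128/(7 + 5)) = 7*(-148/201 + 128/12) = 7*(-148/201 + 128*(1/12)) = 7*(-148/201 + 32/3) = 7*(1996/201) = 13972/201 ≈ 69.512)
85 + s*(-189) = 85 + (13972/201)*(-189) = 85 - 880236/67 = -874541/67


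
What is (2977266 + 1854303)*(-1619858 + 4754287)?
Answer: 15144209989101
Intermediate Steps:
(2977266 + 1854303)*(-1619858 + 4754287) = 4831569*3134429 = 15144209989101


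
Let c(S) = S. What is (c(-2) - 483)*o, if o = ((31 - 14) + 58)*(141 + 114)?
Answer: -9275625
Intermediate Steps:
o = 19125 (o = (17 + 58)*255 = 75*255 = 19125)
(c(-2) - 483)*o = (-2 - 483)*19125 = -485*19125 = -9275625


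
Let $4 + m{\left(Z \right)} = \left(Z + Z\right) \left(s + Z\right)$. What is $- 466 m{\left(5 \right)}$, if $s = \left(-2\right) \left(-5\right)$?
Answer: $-68036$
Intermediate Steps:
$s = 10$
$m{\left(Z \right)} = -4 + 2 Z \left(10 + Z\right)$ ($m{\left(Z \right)} = -4 + \left(Z + Z\right) \left(10 + Z\right) = -4 + 2 Z \left(10 + Z\right)$)
$- 466 m{\left(5 \right)} = - 466 \left(-4 + 2 \cdot 5^{2} + 20 \cdot 5\right) = - 466 \left(-4 + 2 \cdot 25 + 100\right) = - 466 \left(-4 + 50 + 100\right) = \left(-466\right) 146 = -68036$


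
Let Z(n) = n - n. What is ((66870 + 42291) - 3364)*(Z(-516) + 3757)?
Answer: 397479329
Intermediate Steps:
Z(n) = 0
((66870 + 42291) - 3364)*(Z(-516) + 3757) = ((66870 + 42291) - 3364)*(0 + 3757) = (109161 - 3364)*3757 = 105797*3757 = 397479329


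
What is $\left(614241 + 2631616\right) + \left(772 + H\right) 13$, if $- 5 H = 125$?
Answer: $3255568$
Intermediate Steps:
$H = -25$ ($H = \left(- \frac{1}{5}\right) 125 = -25$)
$\left(614241 + 2631616\right) + \left(772 + H\right) 13 = \left(614241 + 2631616\right) + \left(772 - 25\right) 13 = 3245857 + 747 \cdot 13 = 3245857 + 9711 = 3255568$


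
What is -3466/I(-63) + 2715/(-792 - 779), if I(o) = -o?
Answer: -5616131/98973 ≈ -56.744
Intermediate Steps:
-3466/I(-63) + 2715/(-792 - 779) = -3466/((-1*(-63))) + 2715/(-792 - 779) = -3466/63 + 2715/(-1571) = -3466*1/63 + 2715*(-1/1571) = -3466/63 - 2715/1571 = -5616131/98973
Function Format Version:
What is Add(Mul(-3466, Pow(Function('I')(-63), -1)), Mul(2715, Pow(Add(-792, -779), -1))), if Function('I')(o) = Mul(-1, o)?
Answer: Rational(-5616131, 98973) ≈ -56.744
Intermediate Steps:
Add(Mul(-3466, Pow(Function('I')(-63), -1)), Mul(2715, Pow(Add(-792, -779), -1))) = Add(Mul(-3466, Pow(Mul(-1, -63), -1)), Mul(2715, Pow(Add(-792, -779), -1))) = Add(Mul(-3466, Pow(63, -1)), Mul(2715, Pow(-1571, -1))) = Add(Mul(-3466, Rational(1, 63)), Mul(2715, Rational(-1, 1571))) = Add(Rational(-3466, 63), Rational(-2715, 1571)) = Rational(-5616131, 98973)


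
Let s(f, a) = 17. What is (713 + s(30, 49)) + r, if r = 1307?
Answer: 2037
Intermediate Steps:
(713 + s(30, 49)) + r = (713 + 17) + 1307 = 730 + 1307 = 2037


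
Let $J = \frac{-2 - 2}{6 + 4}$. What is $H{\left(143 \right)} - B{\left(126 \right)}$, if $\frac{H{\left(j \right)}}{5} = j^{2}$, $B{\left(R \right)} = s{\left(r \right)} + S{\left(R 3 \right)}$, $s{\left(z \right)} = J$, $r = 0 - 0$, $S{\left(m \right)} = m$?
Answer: $\frac{509337}{5} \approx 1.0187 \cdot 10^{5}$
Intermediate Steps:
$r = 0$ ($r = 0 + 0 = 0$)
$J = - \frac{2}{5}$ ($J = - \frac{4}{10} = \left(-4\right) \frac{1}{10} = - \frac{2}{5} \approx -0.4$)
$s{\left(z \right)} = - \frac{2}{5}$
$B{\left(R \right)} = - \frac{2}{5} + 3 R$ ($B{\left(R \right)} = - \frac{2}{5} + R 3 = - \frac{2}{5} + 3 R$)
$H{\left(j \right)} = 5 j^{2}$
$H{\left(143 \right)} - B{\left(126 \right)} = 5 \cdot 143^{2} - \left(- \frac{2}{5} + 3 \cdot 126\right) = 5 \cdot 20449 - \left(- \frac{2}{5} + 378\right) = 102245 - \frac{1888}{5} = \frac{509337}{5}$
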